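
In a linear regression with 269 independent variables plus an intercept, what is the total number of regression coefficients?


Total coefficients = number of predictors + 1 (for the intercept).
= 269 + 1 = 270.

270


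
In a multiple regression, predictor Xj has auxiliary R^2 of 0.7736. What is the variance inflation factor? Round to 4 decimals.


VIF = 1 / (1 - 0.7736).
= 1 / 0.2264 = 4.4170.

4.4170


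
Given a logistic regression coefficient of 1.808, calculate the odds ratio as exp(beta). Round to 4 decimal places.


The odds ratio is computed as:
OR = e^(1.808) = 6.0982.

6.0982


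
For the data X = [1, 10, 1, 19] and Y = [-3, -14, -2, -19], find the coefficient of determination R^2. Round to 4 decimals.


Fit the OLS line: b0 = -2.1414, b1 = -0.9495.
SSres = 8.1818.
SStot = 209.0000.
R^2 = 1 - 8.1818/209.0000 = 0.9609.

0.9609


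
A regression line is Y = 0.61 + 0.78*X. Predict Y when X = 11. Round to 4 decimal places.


Plug X = 11 into Y = 0.61 + 0.78*X:
Y = 0.61 + 8.5800 = 9.1900.

9.1900


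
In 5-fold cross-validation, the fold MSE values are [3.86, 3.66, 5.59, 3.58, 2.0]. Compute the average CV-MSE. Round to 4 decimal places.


Total MSE across folds = 18.6900.
CV-MSE = 18.6900/5 = 3.7380.

3.7380


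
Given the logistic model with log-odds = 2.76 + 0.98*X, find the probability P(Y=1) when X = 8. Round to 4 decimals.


Compute z = 2.76 + (0.98)(8) = 10.6000.
exp(-z) = 0.0000.
P = 1/(1 + 0.0000) = 1.0000.

1.0000


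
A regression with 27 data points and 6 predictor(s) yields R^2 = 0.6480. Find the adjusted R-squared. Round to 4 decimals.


Adjusted R^2 = 1 - (1 - R^2) * (n-1)/(n-p-1).
(1 - R^2) = 0.3520.
(n-1)/(n-p-1) = 26/20.
(1 - R^2) * (n-1) = 0.3520 * 26 = 9.1520.
Divide by (n-p-1): 9.1520 / 20 = 0.4576.
Adj R^2 = 1 - 0.4576 = 0.5424.

0.5424


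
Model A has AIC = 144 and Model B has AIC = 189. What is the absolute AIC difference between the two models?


Absolute difference = |144 - 189| = 45.
The model with lower AIC (A) is preferred.

45


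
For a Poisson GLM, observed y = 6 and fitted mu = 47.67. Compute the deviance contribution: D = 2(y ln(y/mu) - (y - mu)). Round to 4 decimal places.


First: ln(6/47.67) = -2.072543.
Then: 6 * -2.072543 = -12.435258.
y - mu = 6 - 47.67 = -41.67.
D = 2(-12.435258 - -41.67) = 58.469484, which rounds to 58.4695.

58.4695


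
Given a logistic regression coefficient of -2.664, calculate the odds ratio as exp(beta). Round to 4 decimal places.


The odds ratio is computed as:
OR = e^(-2.664) = 0.0697.

0.0697


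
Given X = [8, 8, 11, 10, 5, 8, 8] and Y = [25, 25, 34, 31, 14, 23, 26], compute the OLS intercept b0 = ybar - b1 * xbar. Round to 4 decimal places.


The slope is b1 = 3.3200.
Sample means are xbar = 8.2857 and ybar = 25.4286.
Intercept: b0 = 25.4286 - (3.3200)(8.2857) = -2.0800.

-2.0800


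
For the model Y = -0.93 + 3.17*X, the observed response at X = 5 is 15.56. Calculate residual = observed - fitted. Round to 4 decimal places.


Fitted value at X = 5 is yhat = -0.93 + 3.17*5 = 14.9200.
Residual = 15.56 - 14.9200 = 0.6400.

0.6400


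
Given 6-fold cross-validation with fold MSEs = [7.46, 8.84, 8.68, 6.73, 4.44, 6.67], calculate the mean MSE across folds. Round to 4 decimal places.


Total MSE across folds = 42.8200.
CV-MSE = 42.8200/6 = 7.1367.

7.1367


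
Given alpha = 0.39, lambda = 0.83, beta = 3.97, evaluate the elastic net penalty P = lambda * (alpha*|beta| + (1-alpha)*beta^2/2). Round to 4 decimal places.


alpha * |beta| = 0.39 * 3.97 = 1.5483.
(1-alpha) * beta^2/2 = 0.61 * 15.7609/2 = 4.8071.
Total = 0.83 * (1.5483 + 4.8071) = 5.2750.

5.2750


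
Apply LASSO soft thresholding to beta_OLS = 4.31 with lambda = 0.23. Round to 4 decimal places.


Check: |4.31| = 4.31 vs lambda = 0.23.
Since |beta| > lambda, coefficient = sign(beta)*(|beta| - lambda) = 4.0800.
Soft-thresholded coefficient = 4.0800.

4.0800


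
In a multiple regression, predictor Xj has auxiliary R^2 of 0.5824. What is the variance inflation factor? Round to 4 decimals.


VIF = 1 / (1 - 0.5824).
= 1 / 0.4176 = 2.3946.

2.3946


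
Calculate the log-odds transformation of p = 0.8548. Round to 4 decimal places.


The odds are p/(1-p) = 0.8548 / 0.1452 = 5.8871.
logit(p) = ln(5.8871) = 1.7728.

1.7728


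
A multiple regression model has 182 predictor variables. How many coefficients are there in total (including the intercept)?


Each predictor gets one coefficient, plus one intercept.
Total parameters = 182 + 1 = 183.

183


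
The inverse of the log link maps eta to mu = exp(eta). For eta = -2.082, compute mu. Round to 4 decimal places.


Apply the inverse link:
mu = e^-2.082 = 0.1247.

0.1247


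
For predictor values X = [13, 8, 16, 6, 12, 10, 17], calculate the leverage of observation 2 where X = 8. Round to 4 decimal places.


n = 7, xbar = 11.7143.
SXX = sum((xi - xbar)^2) = 97.4286.
h = 1/7 + (8 - 11.7143)^2 / 97.4286 = 0.2845.

0.2845


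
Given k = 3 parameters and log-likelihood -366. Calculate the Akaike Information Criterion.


AIC = 2*3 - 2*(-366).
= 6 + 732 = 738.

738


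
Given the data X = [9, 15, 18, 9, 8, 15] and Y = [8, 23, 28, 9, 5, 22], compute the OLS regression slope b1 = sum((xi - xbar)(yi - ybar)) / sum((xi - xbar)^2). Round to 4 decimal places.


The sample means are xbar = 12.3333 and ybar = 15.8333.
Compute S_xx = 87.3333 and S_xy = 200.3333.
Slope b1 = S_xy / S_xx = 200.3333 / 87.3333 = 2.2939.

2.2939


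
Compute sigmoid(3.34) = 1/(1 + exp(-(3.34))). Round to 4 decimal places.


exp(-3.3400) = 0.0354.
1 + exp(-z) = 1.0354.
sigmoid = 1/1.0354 = 0.9658.

0.9658


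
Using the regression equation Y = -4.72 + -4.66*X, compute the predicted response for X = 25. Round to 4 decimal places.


Predicted value:
Y = -4.72 + (-4.66)(25) = -4.72 + -116.5000 = -121.2200.

-121.2200


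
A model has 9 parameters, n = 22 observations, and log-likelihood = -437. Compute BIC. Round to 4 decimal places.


Compute k*ln(n) = 9*ln(22) = 9*3.091042 = 27.819378.
Then -2*loglik = 874.
BIC = 27.819378 + 874 = 901.819378, which rounds to 901.8194.

901.8194


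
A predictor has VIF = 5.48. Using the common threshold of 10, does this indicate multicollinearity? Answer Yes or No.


The threshold is 10.
VIF = 5.48 is < 10.
Multicollinearity indication: No.

No


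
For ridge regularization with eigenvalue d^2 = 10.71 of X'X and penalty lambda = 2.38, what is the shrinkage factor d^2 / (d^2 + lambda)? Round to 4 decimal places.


d^2 + lambda = 10.71 + 2.38 = 13.0900.
Shrinkage factor = 10.71/13.0900 = 0.8182.

0.8182


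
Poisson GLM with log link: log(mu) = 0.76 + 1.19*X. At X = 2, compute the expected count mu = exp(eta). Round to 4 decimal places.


Linear predictor: eta = 0.76 + (1.19)(2) = 3.1400.
Expected count: mu = exp(3.1400) = 23.1039.

23.1039


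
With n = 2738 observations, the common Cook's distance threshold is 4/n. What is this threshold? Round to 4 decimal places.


Using the rule of thumb:
Threshold = 4 / 2738 = 0.0015.

0.0015


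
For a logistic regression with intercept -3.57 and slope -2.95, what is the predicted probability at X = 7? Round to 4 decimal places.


Linear predictor: z = -3.57 + -2.95 * 7 = -24.2200.
P = 1/(1 + exp(24.2200)) = 1/(1 + 33007478699.6853) = 0.0000.

0.0000


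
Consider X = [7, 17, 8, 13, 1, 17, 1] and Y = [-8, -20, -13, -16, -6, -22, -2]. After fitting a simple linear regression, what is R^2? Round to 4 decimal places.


The fitted line is Y = -2.7007 + -1.0640*X.
SSres = 18.2951, SStot = 331.7143.
R^2 = 1 - SSres/SStot = 0.9448.

0.9448


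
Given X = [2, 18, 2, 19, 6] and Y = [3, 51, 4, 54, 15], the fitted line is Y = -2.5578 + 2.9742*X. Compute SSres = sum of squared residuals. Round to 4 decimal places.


For each point, residual = actual - predicted.
Residuals: [-0.3906, 0.0222, 0.6094, 0.0480, -0.2874].
Sum of squared residuals = 0.6093.

0.6093


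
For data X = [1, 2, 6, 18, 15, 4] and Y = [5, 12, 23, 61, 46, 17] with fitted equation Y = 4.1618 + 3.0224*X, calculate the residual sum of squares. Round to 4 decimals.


Predicted values from Y = 4.1618 + 3.0224*X.
Residuals: [-2.1842, 1.7934, 0.7038, 2.4350, -3.4978, 0.7486].
SSres = 27.2066.

27.2066


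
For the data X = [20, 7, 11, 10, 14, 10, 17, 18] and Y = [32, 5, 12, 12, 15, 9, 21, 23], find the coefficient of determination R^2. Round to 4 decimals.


The fitted line is Y = -8.5334 + 1.8436*X.
SSres = 30.2587, SStot = 532.8750.
R^2 = 1 - SSres/SStot = 0.9432.

0.9432


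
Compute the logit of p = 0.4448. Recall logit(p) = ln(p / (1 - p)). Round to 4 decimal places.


1 - p = 0.5552.
p/(1-p) = 0.8012.
logit = ln(0.8012) = -0.2217.

-0.2217


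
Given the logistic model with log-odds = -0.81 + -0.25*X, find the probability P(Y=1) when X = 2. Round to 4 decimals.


z = -0.81 + -0.25 * 2 = -1.3100.
Sigmoid: P = 1 / (1 + exp(1.3100)) = 0.2125.

0.2125


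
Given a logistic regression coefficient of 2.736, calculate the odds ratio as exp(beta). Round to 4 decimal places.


Odds ratio = exp(beta) = exp(2.736).
= 15.4252.

15.4252


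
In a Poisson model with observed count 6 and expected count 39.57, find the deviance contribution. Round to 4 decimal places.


y/mu = 6/39.57 = 0.151630 (approx.), and ln(6/39.57) = -1.886312.
y * ln(y/mu) = 6 * -1.886312 = -11.317872.
y - mu = -33.57.
D = 2 * (-11.317872 - -33.57) = 44.504256, which rounds to 44.5043.

44.5043


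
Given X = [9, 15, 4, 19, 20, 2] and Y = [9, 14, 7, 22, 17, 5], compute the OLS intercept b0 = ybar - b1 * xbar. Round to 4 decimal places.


First find the slope: b1 = 0.8041.
Means: xbar = 11.5000, ybar = 12.3333.
b0 = ybar - b1 * xbar = 12.3333 - 0.8041 * 11.5000 = 3.0863.

3.0863


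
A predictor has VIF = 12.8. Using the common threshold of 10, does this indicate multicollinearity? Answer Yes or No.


Check: VIF = 12.8 vs threshold = 10.
Since 12.8 >= 10, the answer is Yes.

Yes


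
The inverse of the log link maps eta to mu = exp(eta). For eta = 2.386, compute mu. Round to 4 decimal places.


The inverse log link gives:
mu = exp(2.386) = 10.8699.

10.8699


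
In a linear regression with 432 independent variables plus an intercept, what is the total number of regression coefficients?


Including the intercept, the model has 432 predictor coefficients + 1 intercept.
Total = 433.

433


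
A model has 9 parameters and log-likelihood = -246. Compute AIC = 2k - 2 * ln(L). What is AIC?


AIC = 2k - 2*loglik = 2(9) - 2(-246).
= 18 + 492 = 510.

510


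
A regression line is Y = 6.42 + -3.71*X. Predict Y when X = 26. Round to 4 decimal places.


Substitute X = 26 into the equation:
Y = 6.42 + -3.71 * 26 = 6.42 + -96.4600 = -90.0400.

-90.0400


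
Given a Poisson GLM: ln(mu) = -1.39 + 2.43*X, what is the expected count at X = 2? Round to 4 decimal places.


eta = -1.39 + 2.43 * 2 = 3.4700.
mu = exp(3.4700) = 32.1367.

32.1367


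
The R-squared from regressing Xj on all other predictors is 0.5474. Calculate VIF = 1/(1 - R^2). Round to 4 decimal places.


VIF = 1 / (1 - 0.5474).
= 1 / 0.4526 = 2.2095.

2.2095


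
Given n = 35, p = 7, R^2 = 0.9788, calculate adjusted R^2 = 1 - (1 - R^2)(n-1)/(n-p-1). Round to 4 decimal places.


Using the formula:
(1 - 0.9788) = 0.0212.
Multiply by 34/27: 0.0212 * 34 = 0.7208, then 0.7208 / 27 = 0.0267.
Adj R^2 = 1 - 0.0267 = 0.9733.

0.9733


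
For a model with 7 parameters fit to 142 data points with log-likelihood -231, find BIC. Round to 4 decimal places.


k * ln(n) = 7 * ln(142) = 7 * 4.955827 = 34.690789.
-2 * loglik = -2 * (-231) = 462.
BIC = 34.690789 + 462 = 496.690789, which rounds to 496.6908.

496.6908


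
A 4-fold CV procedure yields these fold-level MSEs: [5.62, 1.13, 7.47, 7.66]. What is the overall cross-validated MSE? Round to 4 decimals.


Total MSE across folds = 21.8800.
CV-MSE = 21.8800/4 = 5.4700.

5.4700


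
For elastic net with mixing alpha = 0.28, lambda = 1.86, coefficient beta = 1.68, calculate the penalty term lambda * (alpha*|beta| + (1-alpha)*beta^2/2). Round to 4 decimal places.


alpha * |beta| = 0.28 * 1.68 = 0.4704.
(1-alpha) * beta^2/2 = 0.72 * 2.8224/2 = 1.0161.
Total = 1.86 * (0.4704 + 1.0161) = 2.7648.

2.7648


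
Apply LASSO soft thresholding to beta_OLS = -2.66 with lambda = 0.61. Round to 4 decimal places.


Absolute value: |-2.66| = 2.66.
Compare to lambda = 0.61.
Since |beta| > lambda, coefficient = sign(beta)*(|beta| - lambda) = -2.0500.

-2.0500


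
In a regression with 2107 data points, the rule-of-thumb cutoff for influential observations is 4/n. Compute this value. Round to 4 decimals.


Using the rule of thumb:
Threshold = 4 / 2107 = 0.0019.

0.0019


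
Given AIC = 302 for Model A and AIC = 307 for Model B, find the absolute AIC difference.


Absolute difference = |302 - 307| = 5.
The model with lower AIC (A) is preferred.

5


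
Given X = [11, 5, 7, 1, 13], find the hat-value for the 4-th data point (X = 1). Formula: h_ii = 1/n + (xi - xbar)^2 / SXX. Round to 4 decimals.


n = 5, xbar = 7.4000.
SXX = sum((xi - xbar)^2) = 91.2000.
h = 1/5 + (1 - 7.4000)^2 / 91.2000 = 0.6491.

0.6491


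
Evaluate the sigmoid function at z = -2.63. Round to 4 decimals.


Compute exp(2.6300) = 13.8738.
Sigmoid = 1 / (1 + 13.8738) = 1 / 14.8738 = 0.0672.

0.0672


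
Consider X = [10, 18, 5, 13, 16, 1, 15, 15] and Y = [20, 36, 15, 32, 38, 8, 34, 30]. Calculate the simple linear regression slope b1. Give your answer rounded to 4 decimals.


The sample means are xbar = 11.6250 and ybar = 26.6250.
Compute S_xx = 243.8750 and S_xy = 438.8750.
Slope b1 = S_xy / S_xx = 438.8750 / 243.8750 = 1.7996.

1.7996


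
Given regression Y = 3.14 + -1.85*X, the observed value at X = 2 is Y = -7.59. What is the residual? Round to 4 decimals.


Predicted = 3.14 + -1.85 * 2 = -0.5600.
Residual = -7.59 - -0.5600 = -7.0300.

-7.0300


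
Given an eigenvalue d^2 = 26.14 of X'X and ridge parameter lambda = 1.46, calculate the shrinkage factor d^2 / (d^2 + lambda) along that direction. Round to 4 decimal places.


Denominator = d^2 + lambda = 26.14 + 1.46 = 27.6000.
Shrinkage = 26.14 / 27.6000 = 0.9471.

0.9471


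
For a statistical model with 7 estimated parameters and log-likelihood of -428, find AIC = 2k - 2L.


Compute:
2k = 2*7 = 14.
-2*loglik = -2*(-428) = 856.
AIC = 14 + 856 = 870.

870


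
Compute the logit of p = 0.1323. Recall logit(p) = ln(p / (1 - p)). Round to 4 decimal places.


Compute the odds: 0.1323/0.8677 = 0.1525.
Take the natural log: ln(0.1525) = -1.8808.

-1.8808


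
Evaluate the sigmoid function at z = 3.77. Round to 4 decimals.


First, exp(-3.7700) = 0.0231.
Then sigma(z) = 1/(1 + 0.0231) = 0.9775.

0.9775


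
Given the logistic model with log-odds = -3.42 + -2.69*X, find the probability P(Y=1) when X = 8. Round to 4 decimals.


Compute z = -3.42 + (-2.69)(8) = -24.9400.
exp(-z) = 67811660440.2538.
P = 1/(1 + 67811660440.2538) = 0.0000.

0.0000


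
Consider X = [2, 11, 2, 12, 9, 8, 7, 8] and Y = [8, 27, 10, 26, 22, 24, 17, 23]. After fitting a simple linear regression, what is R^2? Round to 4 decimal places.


After computing the OLS fit (b0=5.7692, b1=1.8787):
SSres = 27.4654, SStot = 365.8750.
R^2 = 1 - 27.4654/365.8750 = 0.9249.

0.9249


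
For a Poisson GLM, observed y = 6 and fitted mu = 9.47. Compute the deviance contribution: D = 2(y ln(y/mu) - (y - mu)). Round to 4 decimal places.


Compute y*ln(y/mu) = 6*ln(6/9.47) = 6*-0.456369 = -2.738214.
y - mu = -3.47.
D = 2*(-2.738214 - (-3.47)) = 1.463572, which rounds to 1.4636.

1.4636


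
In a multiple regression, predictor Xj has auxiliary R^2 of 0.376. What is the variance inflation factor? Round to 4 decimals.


Using VIF = 1/(1 - R^2_j):
1 - 0.376 = 0.624.
VIF = 1.6026.

1.6026


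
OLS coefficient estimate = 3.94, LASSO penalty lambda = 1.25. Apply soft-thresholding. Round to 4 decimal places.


|beta_OLS| = 3.94.
lambda = 1.25.
Since |beta| > lambda, coefficient = sign(beta)*(|beta| - lambda) = 2.6900.
Result = 2.6900.

2.6900


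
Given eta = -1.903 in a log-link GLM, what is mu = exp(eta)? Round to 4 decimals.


mu = exp(eta) = exp(-1.903).
= 0.1491.

0.1491


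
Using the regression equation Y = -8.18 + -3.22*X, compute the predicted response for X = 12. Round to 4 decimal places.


Plug X = 12 into Y = -8.18 + -3.22*X:
Y = -8.18 + -38.6400 = -46.8200.

-46.8200


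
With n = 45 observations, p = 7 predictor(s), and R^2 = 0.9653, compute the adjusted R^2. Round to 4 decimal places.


Adjusted R^2 = 1 - (1 - R^2) * (n-1)/(n-p-1).
(1 - R^2) = 0.0347.
(n-1)/(n-p-1) = 44/37.
(1 - R^2) * (n-1) = 0.0347 * 44 = 1.5268.
Divide by (n-p-1): 1.5268 / 37 = 0.0413.
Adj R^2 = 1 - 0.0413 = 0.9587.

0.9587


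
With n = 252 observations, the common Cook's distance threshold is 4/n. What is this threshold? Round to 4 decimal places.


The threshold is 4/n.
4/252 = 0.0159.

0.0159


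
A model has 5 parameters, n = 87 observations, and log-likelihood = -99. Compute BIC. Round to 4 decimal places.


ln(87) = 4.465908.
k * ln(n) = 5 * 4.465908 = 22.329540.
-2L = 198.
BIC = 22.329540 + 198 = 220.329540, which rounds to 220.3295.

220.3295


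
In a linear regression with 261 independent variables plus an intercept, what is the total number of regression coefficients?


Each predictor gets one coefficient, plus one intercept.
Total parameters = 261 + 1 = 262.

262


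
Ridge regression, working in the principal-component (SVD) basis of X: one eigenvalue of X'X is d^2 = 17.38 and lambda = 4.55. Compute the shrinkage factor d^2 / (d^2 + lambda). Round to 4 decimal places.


d^2 + lambda = 17.38 + 4.55 = 21.9300.
Shrinkage factor = 17.38/21.9300 = 0.7925.

0.7925


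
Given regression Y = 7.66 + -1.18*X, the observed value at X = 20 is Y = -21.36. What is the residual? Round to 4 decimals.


Compute yhat = 7.66 + (-1.18)(20) = -15.9400.
Residual = actual - predicted = -21.36 - -15.9400 = -5.4200.

-5.4200


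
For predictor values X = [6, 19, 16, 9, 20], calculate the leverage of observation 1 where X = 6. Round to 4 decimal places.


Mean of X: xbar = 14.0000.
SXX = 154.0000.
For X = 6: h = 1/5 + (6 - 14.0000)^2/154.0000 = 0.6156.

0.6156


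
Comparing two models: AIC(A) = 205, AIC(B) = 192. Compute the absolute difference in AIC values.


Absolute difference = |205 - 192| = 13.
The model with lower AIC (B) is preferred.

13


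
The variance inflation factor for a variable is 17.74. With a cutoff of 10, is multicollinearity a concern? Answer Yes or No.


Compare VIF = 17.74 to the threshold of 10.
17.74 >= 10, so the answer is Yes.

Yes


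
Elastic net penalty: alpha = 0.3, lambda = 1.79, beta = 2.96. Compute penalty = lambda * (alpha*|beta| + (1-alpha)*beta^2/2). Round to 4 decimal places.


Compute:
L1 = 0.3 * 2.96 = 0.8880.
L2 = 0.7 * 2.96^2 / 2 = 3.0666.
Penalty = 1.79 * (0.8880 + 3.0666) = 7.0787.

7.0787


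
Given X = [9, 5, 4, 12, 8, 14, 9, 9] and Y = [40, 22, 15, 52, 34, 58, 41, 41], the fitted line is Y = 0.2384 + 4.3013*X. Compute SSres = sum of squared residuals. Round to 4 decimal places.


For each point, residual = actual - predicted.
Residuals: [1.0499, 0.2551, -2.4436, 0.1460, -0.6488, -2.4566, 2.0499, 2.0499].
Sum of squared residuals = 22.0199.

22.0199


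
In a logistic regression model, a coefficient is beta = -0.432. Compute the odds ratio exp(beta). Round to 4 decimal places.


exp(-0.432) = 0.6492.
So the odds ratio is 0.6492.

0.6492


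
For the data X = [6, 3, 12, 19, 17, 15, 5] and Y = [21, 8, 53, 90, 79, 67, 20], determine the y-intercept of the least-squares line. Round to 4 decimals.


First find the slope: b1 = 5.0661.
Means: xbar = 11.0000, ybar = 48.2857.
b0 = ybar - b1 * xbar = 48.2857 - 5.0661 * 11.0000 = -7.4416.

-7.4416


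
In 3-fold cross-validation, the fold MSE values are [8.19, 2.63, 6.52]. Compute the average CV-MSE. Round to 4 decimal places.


Total MSE across folds = 17.3400.
CV-MSE = 17.3400/3 = 5.7800.

5.7800


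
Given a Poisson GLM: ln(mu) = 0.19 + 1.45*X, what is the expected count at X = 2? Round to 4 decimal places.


eta = 0.19 + 1.45 * 2 = 3.0900.
mu = exp(3.0900) = 21.9771.

21.9771


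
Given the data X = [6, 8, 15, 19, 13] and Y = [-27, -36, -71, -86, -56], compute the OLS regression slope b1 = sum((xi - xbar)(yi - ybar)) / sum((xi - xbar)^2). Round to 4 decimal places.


Calculate xbar = 12.2000, ybar = -55.2000.
S_xx = 110.8000, S_xy = -509.8000.
Using b1 = S_xy / S_xx = -509.8000 / 110.8000, we get b1 = -4.6011.

-4.6011


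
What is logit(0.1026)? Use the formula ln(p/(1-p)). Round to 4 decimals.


1 - p = 0.8974.
p/(1-p) = 0.1143.
logit = ln(0.1143) = -2.1687.

-2.1687


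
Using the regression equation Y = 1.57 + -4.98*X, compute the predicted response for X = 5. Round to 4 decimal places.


Substitute X = 5 into the equation:
Y = 1.57 + -4.98 * 5 = 1.57 + -24.9000 = -23.3300.

-23.3300


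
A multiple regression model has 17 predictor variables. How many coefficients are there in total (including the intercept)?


Each predictor gets one coefficient, plus one intercept.
Total parameters = 17 + 1 = 18.

18


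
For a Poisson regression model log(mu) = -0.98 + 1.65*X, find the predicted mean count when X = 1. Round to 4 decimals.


Linear predictor: eta = -0.98 + (1.65)(1) = 0.6700.
Expected count: mu = exp(0.6700) = 1.9542.

1.9542


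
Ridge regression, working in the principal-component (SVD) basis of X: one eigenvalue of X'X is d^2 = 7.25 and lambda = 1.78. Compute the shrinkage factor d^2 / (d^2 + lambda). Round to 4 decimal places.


Denominator = d^2 + lambda = 7.25 + 1.78 = 9.0300.
Shrinkage = 7.25 / 9.0300 = 0.8029.

0.8029


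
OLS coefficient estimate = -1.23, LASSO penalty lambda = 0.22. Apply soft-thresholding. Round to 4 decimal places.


Check: |-1.23| = 1.23 vs lambda = 0.22.
Since |beta| > lambda, coefficient = sign(beta)*(|beta| - lambda) = -1.0100.
Soft-thresholded coefficient = -1.0100.

-1.0100


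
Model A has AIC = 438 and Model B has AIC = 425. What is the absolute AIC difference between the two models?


|AIC_A - AIC_B| = |438 - 425| = 13.
Model B is preferred (lower AIC).

13


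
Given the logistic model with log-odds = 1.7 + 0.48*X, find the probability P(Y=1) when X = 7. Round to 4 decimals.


Compute z = 1.7 + (0.48)(7) = 5.0600.
exp(-z) = 0.0063.
P = 1/(1 + 0.0063) = 0.9937.

0.9937


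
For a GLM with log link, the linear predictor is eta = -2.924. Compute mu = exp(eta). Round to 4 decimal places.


mu = exp(eta) = exp(-2.924).
= 0.0537.

0.0537


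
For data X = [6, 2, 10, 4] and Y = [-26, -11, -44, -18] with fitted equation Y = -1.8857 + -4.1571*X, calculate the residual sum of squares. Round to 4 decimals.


Compute predicted values, then residuals = yi - yhat_i.
Residuals: [0.8283, -0.8001, -0.5433, 0.5141].
SSres = sum(residual^2) = 1.8857.

1.8857


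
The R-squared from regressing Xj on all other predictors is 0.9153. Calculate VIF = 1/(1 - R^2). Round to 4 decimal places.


Using VIF = 1/(1 - R^2_j):
1 - 0.9153 = 0.0847.
VIF = 11.8064.

11.8064


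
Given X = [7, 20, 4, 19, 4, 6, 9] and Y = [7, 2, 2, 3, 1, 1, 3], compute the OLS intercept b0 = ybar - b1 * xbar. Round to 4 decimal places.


Compute b1 = 0.0133 from the OLS formula.
With xbar = 9.8571 and ybar = 2.7143, the intercept is:
b0 = 2.7143 - 0.0133 * 9.8571 = 2.5830.

2.5830


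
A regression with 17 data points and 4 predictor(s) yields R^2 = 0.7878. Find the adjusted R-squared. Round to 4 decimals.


Using the formula:
(1 - 0.7878) = 0.2122.
Multiply by 16/12: 0.2122 * 16 = 3.3952, then 3.3952 / 12 = 0.2829.
Adj R^2 = 1 - 0.2829 = 0.7171.

0.7171


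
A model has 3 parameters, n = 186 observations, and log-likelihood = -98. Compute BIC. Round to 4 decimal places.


ln(186) = 5.225747.
k * ln(n) = 3 * 5.225747 = 15.677241.
-2L = 196.
BIC = 15.677241 + 196 = 211.677241, which rounds to 211.6772.

211.6772


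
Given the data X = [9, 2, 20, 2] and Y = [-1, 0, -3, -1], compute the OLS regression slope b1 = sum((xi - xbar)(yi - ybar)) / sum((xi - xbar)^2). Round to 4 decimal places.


The sample means are xbar = 8.2500 and ybar = -1.2500.
Compute S_xx = 216.7500 and S_xy = -29.7500.
Slope b1 = S_xy / S_xx = -29.7500 / 216.7500 = -0.1373.

-0.1373


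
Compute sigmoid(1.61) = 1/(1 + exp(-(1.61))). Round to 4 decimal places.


exp(-1.6100) = 0.1999.
1 + exp(-z) = 1.1999.
sigmoid = 1/1.1999 = 0.8334.

0.8334


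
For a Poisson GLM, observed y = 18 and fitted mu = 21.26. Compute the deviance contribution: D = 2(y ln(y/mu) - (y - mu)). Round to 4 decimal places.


Compute y*ln(y/mu) = 18*ln(18/21.26) = 18*-0.166456 = -2.996208.
y - mu = -3.26.
D = 2*(-2.996208 - (-3.26)) = 0.527584, which rounds to 0.5276.

0.5276


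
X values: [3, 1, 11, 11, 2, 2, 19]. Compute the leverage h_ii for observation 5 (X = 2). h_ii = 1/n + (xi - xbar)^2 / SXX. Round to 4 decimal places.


n = 7, xbar = 7.0000.
SXX = sum((xi - xbar)^2) = 278.0000.
h = 1/7 + (2 - 7.0000)^2 / 278.0000 = 0.2328.

0.2328


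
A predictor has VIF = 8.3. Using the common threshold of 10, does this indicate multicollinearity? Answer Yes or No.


Compare VIF = 8.3 to the threshold of 10.
8.3 < 10, so the answer is No.

No


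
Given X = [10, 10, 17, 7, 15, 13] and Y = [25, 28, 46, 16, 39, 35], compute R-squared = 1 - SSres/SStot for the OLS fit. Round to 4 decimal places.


The fitted line is Y = -3.0882 + 2.8824*X.
SSres = 8.5588, SStot = 573.5000.
R^2 = 1 - SSres/SStot = 0.9851.

0.9851


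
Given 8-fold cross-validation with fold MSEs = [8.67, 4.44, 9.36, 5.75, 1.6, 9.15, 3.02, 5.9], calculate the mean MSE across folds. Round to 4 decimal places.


Add all fold MSEs: 47.8900.
Divide by k = 8: 47.8900/8 = 5.9863.

5.9863


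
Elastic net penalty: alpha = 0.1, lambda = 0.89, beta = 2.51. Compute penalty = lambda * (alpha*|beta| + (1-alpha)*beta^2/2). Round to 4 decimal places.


Compute:
L1 = 0.1 * 2.51 = 0.2510.
L2 = 0.9 * 2.51^2 / 2 = 2.8350.
Penalty = 0.89 * (0.2510 + 2.8350) = 2.7466.

2.7466


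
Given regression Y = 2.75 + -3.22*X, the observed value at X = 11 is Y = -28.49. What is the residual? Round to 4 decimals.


Predicted = 2.75 + -3.22 * 11 = -32.6700.
Residual = -28.49 - -32.6700 = 4.1800.

4.1800


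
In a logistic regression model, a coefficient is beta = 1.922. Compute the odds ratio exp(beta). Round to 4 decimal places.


The odds ratio is computed as:
OR = e^(1.922) = 6.8346.

6.8346


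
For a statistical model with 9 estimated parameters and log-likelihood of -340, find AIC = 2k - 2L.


AIC = 2k - 2*loglik = 2(9) - 2(-340).
= 18 + 680 = 698.

698


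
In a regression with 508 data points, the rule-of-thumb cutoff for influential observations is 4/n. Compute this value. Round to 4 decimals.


Using the rule of thumb:
Threshold = 4 / 508 = 0.0079.

0.0079


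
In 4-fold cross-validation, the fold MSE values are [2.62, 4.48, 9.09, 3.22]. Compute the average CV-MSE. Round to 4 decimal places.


Total MSE across folds = 19.4100.
CV-MSE = 19.4100/4 = 4.8525.

4.8525


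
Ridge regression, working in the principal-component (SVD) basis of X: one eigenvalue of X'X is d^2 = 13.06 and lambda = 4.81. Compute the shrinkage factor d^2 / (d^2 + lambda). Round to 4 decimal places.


Denominator = d^2 + lambda = 13.06 + 4.81 = 17.8700.
Shrinkage = 13.06 / 17.8700 = 0.7308.

0.7308


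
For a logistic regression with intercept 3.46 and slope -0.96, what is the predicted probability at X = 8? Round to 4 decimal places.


Compute z = 3.46 + (-0.96)(8) = -4.2200.
exp(-z) = 68.0335.
P = 1/(1 + 68.0335) = 0.0145.

0.0145


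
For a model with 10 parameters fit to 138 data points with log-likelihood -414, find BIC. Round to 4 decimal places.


Compute k*ln(n) = 10*ln(138) = 10*4.927254 = 49.272540.
Then -2*loglik = 828.
BIC = 49.272540 + 828 = 877.272540, which rounds to 877.2725.

877.2725


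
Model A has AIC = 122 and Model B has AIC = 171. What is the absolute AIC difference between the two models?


Compute |122 - 171| = 49.
Model A has the smaller AIC.

49


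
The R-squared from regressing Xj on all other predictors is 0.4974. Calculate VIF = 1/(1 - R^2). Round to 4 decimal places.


VIF = 1 / (1 - 0.4974).
= 1 / 0.5026 = 1.9897.

1.9897


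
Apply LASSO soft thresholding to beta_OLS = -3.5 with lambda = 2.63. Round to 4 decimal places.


Absolute value: |-3.5| = 3.5.
Compare to lambda = 2.63.
Since |beta| > lambda, coefficient = sign(beta)*(|beta| - lambda) = -0.8700.

-0.8700


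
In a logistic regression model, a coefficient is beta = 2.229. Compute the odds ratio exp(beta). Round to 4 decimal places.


Odds ratio = exp(beta) = exp(2.229).
= 9.2906.

9.2906


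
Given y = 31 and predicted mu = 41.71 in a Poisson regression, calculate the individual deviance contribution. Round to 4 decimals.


y/mu = 31/41.71 = 0.743227 (approx.), and ln(31/41.71) = -0.296754.
y * ln(y/mu) = 31 * -0.296754 = -9.199374.
y - mu = -10.71.
D = 2 * (-9.199374 - -10.71) = 3.021252, which rounds to 3.0213.

3.0213


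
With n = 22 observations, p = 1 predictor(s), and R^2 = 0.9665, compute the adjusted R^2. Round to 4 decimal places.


Plug in: Adj R^2 = 1 - (1 - 0.9665) * 21/20.
= 1 - 0.0335 * 21/20
= 1 - 0.7035 / 20
= 1 - 0.0352 = 0.9648.

0.9648


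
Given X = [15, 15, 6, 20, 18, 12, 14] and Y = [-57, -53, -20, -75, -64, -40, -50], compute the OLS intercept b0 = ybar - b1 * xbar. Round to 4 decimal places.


Compute b1 = -3.8988 from the OLS formula.
With xbar = 14.2857 and ybar = -51.2857, the intercept is:
b0 = -51.2857 - -3.8988 * 14.2857 = 4.4118.

4.4118


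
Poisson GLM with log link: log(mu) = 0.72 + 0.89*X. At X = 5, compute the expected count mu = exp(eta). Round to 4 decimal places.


Compute eta = 0.72 + 0.89 * 5 = 5.1700.
Apply inverse link: mu = e^5.1700 = 175.9148.

175.9148


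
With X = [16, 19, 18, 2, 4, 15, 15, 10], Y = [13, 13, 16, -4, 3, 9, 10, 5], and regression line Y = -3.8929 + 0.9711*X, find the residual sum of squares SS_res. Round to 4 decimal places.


Compute predicted values, then residuals = yi - yhat_i.
Residuals: [1.3553, -1.5580, 2.4131, -2.0493, 3.0085, -1.6736, -0.6736, -0.8181].
SSres = sum(residual^2) = 27.2619.

27.2619


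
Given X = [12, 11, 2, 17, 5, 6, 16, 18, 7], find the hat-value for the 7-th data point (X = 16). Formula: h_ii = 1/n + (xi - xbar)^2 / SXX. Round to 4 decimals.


Mean of X: xbar = 10.4444.
SXX = 266.2222.
For X = 16: h = 1/9 + (16 - 10.4444)^2/266.2222 = 0.2270.

0.2270


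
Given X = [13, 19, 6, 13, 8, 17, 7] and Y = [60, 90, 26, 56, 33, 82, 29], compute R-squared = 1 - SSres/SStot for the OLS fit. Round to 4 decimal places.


Fit the OLS line: b0 = -6.5355, b1 = 5.0813.
SSres = 22.7037.
SStot = 3969.4286.
R^2 = 1 - 22.7037/3969.4286 = 0.9943.

0.9943


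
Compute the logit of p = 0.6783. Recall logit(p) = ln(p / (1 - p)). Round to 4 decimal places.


Compute the odds: 0.6783/0.3217 = 2.1085.
Take the natural log: ln(2.1085) = 0.7460.

0.7460


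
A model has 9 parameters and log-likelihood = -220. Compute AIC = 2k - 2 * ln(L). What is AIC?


AIC = 2*9 - 2*(-220).
= 18 + 440 = 458.

458


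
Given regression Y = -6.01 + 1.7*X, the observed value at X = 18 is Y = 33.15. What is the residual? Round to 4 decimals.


Predicted = -6.01 + 1.7 * 18 = 24.5900.
Residual = 33.15 - 24.5900 = 8.5600.

8.5600


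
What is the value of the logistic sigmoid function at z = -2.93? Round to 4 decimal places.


First, exp(2.9300) = 18.7276.
Then sigma(z) = 1/(1 + 18.7276) = 0.0507.

0.0507


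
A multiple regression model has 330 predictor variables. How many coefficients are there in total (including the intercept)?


Total coefficients = number of predictors + 1 (for the intercept).
= 330 + 1 = 331.

331


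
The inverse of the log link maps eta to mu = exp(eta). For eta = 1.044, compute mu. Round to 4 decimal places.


Apply the inverse link:
mu = e^1.044 = 2.8406.

2.8406


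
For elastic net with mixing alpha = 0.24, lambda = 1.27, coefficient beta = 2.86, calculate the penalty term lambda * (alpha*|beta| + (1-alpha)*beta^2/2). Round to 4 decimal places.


Compute:
L1 = 0.24 * 2.86 = 0.6864.
L2 = 0.76 * 2.86^2 / 2 = 3.1082.
Penalty = 1.27 * (0.6864 + 3.1082) = 4.8192.

4.8192


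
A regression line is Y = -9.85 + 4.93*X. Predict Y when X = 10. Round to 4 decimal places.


Plug X = 10 into Y = -9.85 + 4.93*X:
Y = -9.85 + 49.3000 = 39.4500.

39.4500


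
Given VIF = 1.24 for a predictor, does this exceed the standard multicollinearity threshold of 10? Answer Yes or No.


The threshold is 10.
VIF = 1.24 is < 10.
Multicollinearity indication: No.

No


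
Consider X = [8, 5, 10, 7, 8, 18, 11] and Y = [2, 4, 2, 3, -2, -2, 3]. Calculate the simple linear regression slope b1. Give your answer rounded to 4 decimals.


First compute the means: xbar = 9.5714, ybar = 1.4286.
Then S_xx = sum((xi - xbar)^2) = 105.7143.
S_xy = sum((xi - xbar)(yi - ybar)) = -37.7143.
b1 = S_xy / S_xx = -37.7143 / 105.7143 = -0.3568.

-0.3568


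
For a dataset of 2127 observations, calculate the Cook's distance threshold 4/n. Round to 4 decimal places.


The threshold is 4/n.
4/2127 = 0.0019.

0.0019


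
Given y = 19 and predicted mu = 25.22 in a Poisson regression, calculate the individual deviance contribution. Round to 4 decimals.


First: ln(19/25.22) = -0.283198.
Then: 19 * -0.283198 = -5.380762.
y - mu = 19 - 25.22 = -6.22.
D = 2(-5.380762 - -6.22) = 1.678476, which rounds to 1.6785.

1.6785


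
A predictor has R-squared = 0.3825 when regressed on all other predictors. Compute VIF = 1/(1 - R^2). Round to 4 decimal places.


Denominator: 1 - 0.3825 = 0.6175.
VIF = 1 / 0.6175 = 1.6194.

1.6194


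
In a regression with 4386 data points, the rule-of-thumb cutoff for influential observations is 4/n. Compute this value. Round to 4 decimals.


Using the rule of thumb:
Threshold = 4 / 4386 = 0.0009.

0.0009


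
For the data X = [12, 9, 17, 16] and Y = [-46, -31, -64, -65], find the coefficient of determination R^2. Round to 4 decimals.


Fit the OLS line: b0 = 7.1098, b1 = -4.3415.
SSres = 16.2195.
SStot = 789.0000.
R^2 = 1 - 16.2195/789.0000 = 0.9794.

0.9794


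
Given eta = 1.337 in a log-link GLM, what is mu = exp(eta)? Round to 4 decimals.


The inverse log link gives:
mu = exp(1.337) = 3.8076.

3.8076


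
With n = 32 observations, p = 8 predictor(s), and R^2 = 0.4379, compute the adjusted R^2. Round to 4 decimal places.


Using the formula:
(1 - 0.4379) = 0.5621.
Multiply by 31/23: 0.5621 * 31 = 17.4251, then 17.4251 / 23 = 0.7576.
Adj R^2 = 1 - 0.7576 = 0.2424.

0.2424


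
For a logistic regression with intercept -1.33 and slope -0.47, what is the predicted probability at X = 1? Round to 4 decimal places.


Compute z = -1.33 + (-0.47)(1) = -1.8000.
exp(-z) = 6.0496.
P = 1/(1 + 6.0496) = 0.1419.

0.1419


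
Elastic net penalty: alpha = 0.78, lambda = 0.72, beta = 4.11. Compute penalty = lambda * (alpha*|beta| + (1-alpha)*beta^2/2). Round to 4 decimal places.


alpha * |beta| = 0.78 * 4.11 = 3.2058.
(1-alpha) * beta^2/2 = 0.22 * 16.8921/2 = 1.8581.
Total = 0.72 * (3.2058 + 1.8581) = 3.6460.

3.6460


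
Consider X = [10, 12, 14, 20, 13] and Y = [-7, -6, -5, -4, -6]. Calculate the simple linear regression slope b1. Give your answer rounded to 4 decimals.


Calculate xbar = 13.8000, ybar = -5.6000.
S_xx = 56.8000, S_xy = 16.4000.
Using b1 = S_xy / S_xx = 16.4000 / 56.8000, we get b1 = 0.2887.

0.2887


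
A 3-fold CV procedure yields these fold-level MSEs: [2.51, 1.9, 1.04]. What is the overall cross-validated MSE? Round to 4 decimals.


Total MSE across folds = 5.4500.
CV-MSE = 5.4500/3 = 1.8167.

1.8167


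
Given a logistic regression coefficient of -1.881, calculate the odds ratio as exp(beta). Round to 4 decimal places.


exp(-1.881) = 0.1524.
So the odds ratio is 0.1524.

0.1524


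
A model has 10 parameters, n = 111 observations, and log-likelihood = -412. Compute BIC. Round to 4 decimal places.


k * ln(n) = 10 * ln(111) = 10 * 4.709530 = 47.095300.
-2 * loglik = -2 * (-412) = 824.
BIC = 47.095300 + 824 = 871.095300, which rounds to 871.0953.

871.0953


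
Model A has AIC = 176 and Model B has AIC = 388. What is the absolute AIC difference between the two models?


Compute |176 - 388| = 212.
Model A has the smaller AIC.

212


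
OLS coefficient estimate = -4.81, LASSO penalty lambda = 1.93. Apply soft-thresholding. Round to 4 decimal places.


Check: |-4.81| = 4.81 vs lambda = 1.93.
Since |beta| > lambda, coefficient = sign(beta)*(|beta| - lambda) = -2.8800.
Soft-thresholded coefficient = -2.8800.

-2.8800


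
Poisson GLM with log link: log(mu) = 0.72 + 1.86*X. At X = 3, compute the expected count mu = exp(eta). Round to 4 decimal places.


Linear predictor: eta = 0.72 + (1.86)(3) = 6.3000.
Expected count: mu = exp(6.3000) = 544.5719.

544.5719


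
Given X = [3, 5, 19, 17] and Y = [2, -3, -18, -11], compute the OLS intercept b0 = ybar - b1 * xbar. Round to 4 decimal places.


Compute b1 = -1.0400 from the OLS formula.
With xbar = 11.0000 and ybar = -7.5000, the intercept is:
b0 = -7.5000 - -1.0400 * 11.0000 = 3.9400.

3.9400


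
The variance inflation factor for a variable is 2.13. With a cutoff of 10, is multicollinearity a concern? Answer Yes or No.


Check: VIF = 2.13 vs threshold = 10.
Since 2.13 < 10, the answer is No.

No


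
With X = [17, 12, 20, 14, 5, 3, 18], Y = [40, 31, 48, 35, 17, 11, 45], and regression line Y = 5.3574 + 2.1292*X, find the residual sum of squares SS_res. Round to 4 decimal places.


Compute predicted values, then residuals = yi - yhat_i.
Residuals: [-1.5538, 0.0922, 0.0586, -0.1662, 0.9966, -0.7450, 1.3170].
SSres = sum(residual^2) = 5.7366.

5.7366


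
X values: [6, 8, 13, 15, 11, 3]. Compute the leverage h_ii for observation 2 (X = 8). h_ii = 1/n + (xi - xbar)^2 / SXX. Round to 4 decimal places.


Mean of X: xbar = 9.3333.
SXX = 101.3333.
For X = 8: h = 1/6 + (8 - 9.3333)^2/101.3333 = 0.1842.

0.1842


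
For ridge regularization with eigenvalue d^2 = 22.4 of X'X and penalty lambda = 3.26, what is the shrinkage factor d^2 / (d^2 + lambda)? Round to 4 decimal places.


Compute the denominator: 22.4 + 3.26 = 25.6600.
Shrinkage factor = 22.4 / 25.6600 = 0.8730.

0.8730


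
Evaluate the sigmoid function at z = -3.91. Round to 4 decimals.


exp(3.9100) = 49.8990.
1 + exp(-z) = 50.8990.
sigmoid = 1/50.8990 = 0.0196.

0.0196


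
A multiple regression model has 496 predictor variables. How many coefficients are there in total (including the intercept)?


Total coefficients = number of predictors + 1 (for the intercept).
= 496 + 1 = 497.

497


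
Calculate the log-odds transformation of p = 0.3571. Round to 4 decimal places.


The odds are p/(1-p) = 0.3571 / 0.6429 = 0.5555.
logit(p) = ln(0.5555) = -0.5880.

-0.5880


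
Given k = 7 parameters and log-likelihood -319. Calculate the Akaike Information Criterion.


AIC = 2k - 2*loglik = 2(7) - 2(-319).
= 14 + 638 = 652.

652


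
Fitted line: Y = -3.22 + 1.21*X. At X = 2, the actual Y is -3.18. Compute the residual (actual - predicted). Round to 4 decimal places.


Compute yhat = -3.22 + (1.21)(2) = -0.8000.
Residual = actual - predicted = -3.18 - -0.8000 = -2.3800.

-2.3800


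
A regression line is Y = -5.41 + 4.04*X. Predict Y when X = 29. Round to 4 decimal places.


Substitute X = 29 into the equation:
Y = -5.41 + 4.04 * 29 = -5.41 + 117.1600 = 111.7500.

111.7500
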